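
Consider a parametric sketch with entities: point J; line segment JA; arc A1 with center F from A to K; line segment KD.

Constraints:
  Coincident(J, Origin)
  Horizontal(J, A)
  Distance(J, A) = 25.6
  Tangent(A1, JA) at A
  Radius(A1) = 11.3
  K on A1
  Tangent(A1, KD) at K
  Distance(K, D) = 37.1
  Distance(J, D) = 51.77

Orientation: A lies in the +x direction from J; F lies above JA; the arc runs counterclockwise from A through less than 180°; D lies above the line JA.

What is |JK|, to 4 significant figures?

39.23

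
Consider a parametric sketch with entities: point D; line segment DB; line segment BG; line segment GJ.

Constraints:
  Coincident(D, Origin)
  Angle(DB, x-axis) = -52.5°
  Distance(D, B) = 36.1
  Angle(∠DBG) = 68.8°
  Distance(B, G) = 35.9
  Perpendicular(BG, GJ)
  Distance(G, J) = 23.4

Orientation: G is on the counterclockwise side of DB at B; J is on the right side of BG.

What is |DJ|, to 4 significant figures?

61.46

D is at the origin; DB runs at -52.5° with length 36.1, so B = 36.1·(cos -52.5°, sin -52.5°) = (21.98, -28.64). ∠DBG = 68.8°, so BG runs at -52.5° + (180° − 68.8°) = 58.70° from the x-axis; with |BG| = 35.9, G = B + 35.9·(cos 58.70°, sin 58.70°) = (40.63, 2.035). The perpendicularity gives GJ at right angles to BG; with |GJ| = 23.4 on the right of BG, J = G + 23.4·(0.8545, -0.5195) = (60.62, -10.12). Then |DJ| = |J − D| = 61.46.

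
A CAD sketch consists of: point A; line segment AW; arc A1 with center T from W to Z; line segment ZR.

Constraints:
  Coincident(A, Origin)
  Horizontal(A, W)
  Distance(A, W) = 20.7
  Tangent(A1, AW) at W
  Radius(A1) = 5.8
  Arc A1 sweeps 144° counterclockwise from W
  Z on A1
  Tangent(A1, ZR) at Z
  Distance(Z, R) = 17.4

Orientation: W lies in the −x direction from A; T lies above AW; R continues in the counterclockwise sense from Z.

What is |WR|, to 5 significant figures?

23.305

A is at the origin; A and W share the same y with |AW| = 20.7 and W on the −x side, so W = (-20.700, 0.0000). A1 meets AW tangentially, so TW is at right angles to AW, so T = W + (0, 5.8) = (-20.700, 5.8000). On A1, W sits at bearing -90° from T; a 144° counterclockwise sweep puts Z at bearing 54°, so Z = T + 5.8·(cos 54°, sin 54°) = (-17.291, 10.492). Tangency of A1 to ZR means the radius TZ is perpendicular to ZR, so ZR runs along (−sin 54°, cos 54°); with |ZR| = 17.4, R = (-31.368, 20.720). Then |WR| = |R − W| = 23.305.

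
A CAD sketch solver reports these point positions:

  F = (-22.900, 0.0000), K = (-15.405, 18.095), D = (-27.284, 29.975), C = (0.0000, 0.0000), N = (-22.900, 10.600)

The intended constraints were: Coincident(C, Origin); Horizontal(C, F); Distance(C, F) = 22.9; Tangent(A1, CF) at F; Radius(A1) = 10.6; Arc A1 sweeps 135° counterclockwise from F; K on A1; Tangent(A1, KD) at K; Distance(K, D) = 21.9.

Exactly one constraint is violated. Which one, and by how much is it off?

Distance(K, D) = 21.9 — off by 5.10.

C = (0.00, 0.00) ✓; C.y = 0.00, F.y = 0.00 ✓; |CF| = 22.90 ✓; ∠(NF, FC) = 90.00° ✓; |NF| = 10.60 ✓; bearing(N→K) − bearing(N→F) = 135.0° ✓; |NK| = 10.60 ✓; ∠(NK, KD) = 90.00° ✓; |KD| = 16.80 ✗.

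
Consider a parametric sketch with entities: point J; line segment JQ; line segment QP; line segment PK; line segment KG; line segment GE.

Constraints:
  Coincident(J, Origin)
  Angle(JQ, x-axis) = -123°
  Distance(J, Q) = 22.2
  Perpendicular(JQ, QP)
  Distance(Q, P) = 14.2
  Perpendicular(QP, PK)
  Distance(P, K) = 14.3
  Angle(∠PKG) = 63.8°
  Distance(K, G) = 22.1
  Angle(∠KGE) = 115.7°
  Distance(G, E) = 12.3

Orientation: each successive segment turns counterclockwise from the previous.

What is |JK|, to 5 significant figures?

16.250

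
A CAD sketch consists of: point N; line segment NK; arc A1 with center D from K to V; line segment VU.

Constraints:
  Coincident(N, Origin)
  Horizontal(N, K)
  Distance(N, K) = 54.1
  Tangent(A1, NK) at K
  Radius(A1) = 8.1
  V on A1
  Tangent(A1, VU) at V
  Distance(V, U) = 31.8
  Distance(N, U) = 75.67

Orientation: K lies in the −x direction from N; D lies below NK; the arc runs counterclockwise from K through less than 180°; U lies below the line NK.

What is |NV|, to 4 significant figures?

62.62

Checks: |DV| = 8.100 ✓; ∠(DV, VU) = 90.00° ✓; |VU| = 31.80 ✓; |NU| = 75.67 ✓.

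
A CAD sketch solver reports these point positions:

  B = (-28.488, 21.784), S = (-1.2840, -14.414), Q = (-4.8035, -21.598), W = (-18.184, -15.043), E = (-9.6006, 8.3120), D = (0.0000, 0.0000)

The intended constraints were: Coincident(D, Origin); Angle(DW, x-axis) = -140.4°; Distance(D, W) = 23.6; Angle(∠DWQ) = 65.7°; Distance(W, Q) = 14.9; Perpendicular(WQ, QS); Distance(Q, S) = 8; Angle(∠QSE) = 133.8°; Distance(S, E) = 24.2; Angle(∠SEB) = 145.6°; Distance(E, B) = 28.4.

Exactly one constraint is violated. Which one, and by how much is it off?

Distance(E, B) = 28.4 — off by 5.20.

D = (0.00, 0.00) ✓; DW at -140.4° ✓; |DW| = 23.60 ✓; ∠DWQ = 65.70° ✓; |WQ| = 14.90 ✓; ∠(WQ, QS) = 90.00° ✓; |QS| = 8.000 ✓; ∠QSE = 133.8° ✓; |SE| = 24.20 ✓; ∠SEB = 145.6° ✓; |EB| = 23.20 ✗.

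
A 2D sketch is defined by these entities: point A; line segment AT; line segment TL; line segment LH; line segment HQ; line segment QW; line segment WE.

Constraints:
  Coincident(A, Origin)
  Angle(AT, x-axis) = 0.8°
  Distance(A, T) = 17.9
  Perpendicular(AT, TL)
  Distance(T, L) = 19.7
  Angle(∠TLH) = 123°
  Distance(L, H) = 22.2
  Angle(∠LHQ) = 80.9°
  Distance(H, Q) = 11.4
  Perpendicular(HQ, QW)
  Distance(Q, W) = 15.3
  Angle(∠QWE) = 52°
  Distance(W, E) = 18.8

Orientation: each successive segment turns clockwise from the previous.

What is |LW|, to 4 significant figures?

10.30

A is at the origin; AT runs at 0.8° with length 17.9, so T = (17.90, 0.2499). The perpendicularity gives TL at right angles to AT, so TL runs at -89.20°; with |TL| = 19.7, L = (18.17, -19.45). ∠TLH = 123.0° gives LH at -146.2° from the x-axis; with |LH| = 22.2, H = (-0.2745, -31.80). ∠LHQ = 80.9° gives HQ at 114.7° from the x-axis; with |HQ| = 11.4, Q = (-5.038, -21.44). HQ ⟂ QW, so QW runs at 24.70°; with |QW| = 15.3, W = (8.862, -15.05). Then |LW| = |W − L| = 10.30.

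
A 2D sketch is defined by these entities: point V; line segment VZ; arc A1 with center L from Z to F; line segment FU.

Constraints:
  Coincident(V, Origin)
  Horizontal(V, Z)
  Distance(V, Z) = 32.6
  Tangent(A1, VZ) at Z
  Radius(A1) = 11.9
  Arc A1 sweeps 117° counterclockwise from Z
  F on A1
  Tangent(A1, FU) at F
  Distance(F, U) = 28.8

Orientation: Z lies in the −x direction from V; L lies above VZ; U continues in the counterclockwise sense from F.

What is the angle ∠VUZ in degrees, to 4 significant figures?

35.93°

V is at the origin; VZ is horizontal with |VZ| = 32.6 and Z on the −x side, so Z = (-32.60, 0.000). Tangency of A1 to VZ means the radius LZ is perpendicular to VZ, so L = Z + (0, 11.9) = (-32.60, 11.90). On A1, Z sits at bearing -90° from L; a 117° counterclockwise sweep puts F at bearing 27°, so F = L + 11.9·(cos 27°, sin 27°) = (-22.00, 17.30). Tangency of A1 to FU means the radius LF is perpendicular to FU, so FU runs along (−sin 27°, cos 27°); with |FU| = 28.8, U = (-35.07, 42.96). Then cos ∠VUZ = UV·UZ / (|UV||UZ|), giving 35.93°.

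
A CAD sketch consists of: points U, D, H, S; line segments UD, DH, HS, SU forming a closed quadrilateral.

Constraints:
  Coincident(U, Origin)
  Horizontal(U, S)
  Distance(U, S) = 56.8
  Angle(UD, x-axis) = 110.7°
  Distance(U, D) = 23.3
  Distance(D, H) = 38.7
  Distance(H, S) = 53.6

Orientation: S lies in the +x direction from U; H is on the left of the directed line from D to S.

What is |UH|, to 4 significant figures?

49.13

Checks: U.y = 0.00, S.y = 0.00 ✓; |DH| = 38.70 ✓; |HS| = 53.60 ✓.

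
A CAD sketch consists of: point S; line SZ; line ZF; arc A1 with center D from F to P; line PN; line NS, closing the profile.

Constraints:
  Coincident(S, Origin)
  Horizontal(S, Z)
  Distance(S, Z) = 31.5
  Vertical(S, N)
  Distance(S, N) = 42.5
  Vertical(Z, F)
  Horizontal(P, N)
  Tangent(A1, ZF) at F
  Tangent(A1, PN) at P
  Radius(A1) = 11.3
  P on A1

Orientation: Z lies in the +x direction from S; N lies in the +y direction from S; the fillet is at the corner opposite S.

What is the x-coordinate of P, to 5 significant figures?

20.200

The virtual corner opposite S is at (31.500, 42.500). Since A1 is tangent to ZF there, DF ⟂ ZF and A1 meets PN tangentially, so DP is at right angles to PN, with radius 11.3, so the center D sits 11.3 in from both sides at D = (20.200, 31.200). That places the tangent points at F = (31.500, 31.200) on ZF and P = (20.200, 42.500) on PN. So P.x = 20.200.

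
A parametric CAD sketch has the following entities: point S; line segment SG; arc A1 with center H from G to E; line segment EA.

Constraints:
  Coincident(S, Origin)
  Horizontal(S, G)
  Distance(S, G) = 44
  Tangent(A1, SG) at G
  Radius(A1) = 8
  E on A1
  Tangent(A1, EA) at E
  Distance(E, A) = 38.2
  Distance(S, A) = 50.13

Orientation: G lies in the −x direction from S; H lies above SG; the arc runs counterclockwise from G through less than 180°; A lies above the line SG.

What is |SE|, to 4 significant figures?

36.76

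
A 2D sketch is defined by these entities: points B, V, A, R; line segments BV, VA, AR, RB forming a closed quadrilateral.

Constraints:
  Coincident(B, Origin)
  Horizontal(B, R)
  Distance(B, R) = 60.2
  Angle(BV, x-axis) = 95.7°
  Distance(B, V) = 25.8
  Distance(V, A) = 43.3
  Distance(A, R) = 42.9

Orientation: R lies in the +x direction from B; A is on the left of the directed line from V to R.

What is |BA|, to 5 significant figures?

54.105

Checks: BV at 95.70° ✓; |VA| = 43.30 ✓; |AR| = 42.90 ✓.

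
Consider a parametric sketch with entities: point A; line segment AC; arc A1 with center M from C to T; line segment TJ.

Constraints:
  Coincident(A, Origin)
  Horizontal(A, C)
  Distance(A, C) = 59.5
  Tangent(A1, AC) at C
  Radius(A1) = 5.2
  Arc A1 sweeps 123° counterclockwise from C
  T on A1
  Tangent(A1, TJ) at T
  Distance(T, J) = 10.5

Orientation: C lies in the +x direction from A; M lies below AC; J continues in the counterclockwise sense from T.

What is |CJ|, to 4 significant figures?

16.89

A is at the origin; A and C share the same y with |AC| = 59.5 and C on the +x side, so C = (59.50, 0.000). Since A1 is tangent to AC there, MC ⟂ AC, so M = C + (0, -5.2) = (59.50, -5.200). On A1, C sits at bearing 90° from M; a 123° counterclockwise sweep puts T at bearing 213°, so T = M + 5.2·(cos 213°, sin 213°) = (55.14, -8.032). The tangent condition forces MT to be normal to TJ, so TJ runs along (−sin 213°, cos 213°); with |TJ| = 10.5, J = (60.86, -16.84). Then |CJ| = |J − C| = 16.89.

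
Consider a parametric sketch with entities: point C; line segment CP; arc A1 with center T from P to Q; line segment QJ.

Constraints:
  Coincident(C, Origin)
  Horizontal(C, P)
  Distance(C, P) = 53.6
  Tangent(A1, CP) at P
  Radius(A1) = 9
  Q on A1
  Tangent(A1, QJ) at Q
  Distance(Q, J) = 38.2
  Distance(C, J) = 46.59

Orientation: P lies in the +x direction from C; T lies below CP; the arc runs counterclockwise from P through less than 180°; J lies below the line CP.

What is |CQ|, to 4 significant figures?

45.98

C is at the origin; CP is horizontal with |CP| = 53.6 and P on the +x side, so P = (53.60, 0.000). A1 meets CP tangentially, so TP is at right angles to CP, so T = P + (0, -9) = (53.60, -9.000). Since TQ ⟂ QJ (tangency), |TJ| = √(9.0² + 38.2²) = 39.25 regardless of where Q sits on A1. So J lies on both circle(C, 46.59) and circle(T, 39.25); the below-CP intersection is J = (27.07, -37.92). Q is the foot of the tangent from J: Q = (45.75, -4.599).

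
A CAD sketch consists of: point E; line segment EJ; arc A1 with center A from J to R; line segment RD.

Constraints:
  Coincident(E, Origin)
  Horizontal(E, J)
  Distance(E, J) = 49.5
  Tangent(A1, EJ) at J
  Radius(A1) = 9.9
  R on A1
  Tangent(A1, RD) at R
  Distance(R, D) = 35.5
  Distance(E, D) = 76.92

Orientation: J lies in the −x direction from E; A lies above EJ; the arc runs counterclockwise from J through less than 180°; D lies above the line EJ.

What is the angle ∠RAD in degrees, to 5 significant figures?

74.418°

Checks: |EJ| = 49.50 ✓; |AJ| = 9.900 ✓; |AR| = 9.900 ✓; ∠(AR, RD) = 90.00° ✓; |RD| = 35.50 ✓; |ED| = 76.92 ✓.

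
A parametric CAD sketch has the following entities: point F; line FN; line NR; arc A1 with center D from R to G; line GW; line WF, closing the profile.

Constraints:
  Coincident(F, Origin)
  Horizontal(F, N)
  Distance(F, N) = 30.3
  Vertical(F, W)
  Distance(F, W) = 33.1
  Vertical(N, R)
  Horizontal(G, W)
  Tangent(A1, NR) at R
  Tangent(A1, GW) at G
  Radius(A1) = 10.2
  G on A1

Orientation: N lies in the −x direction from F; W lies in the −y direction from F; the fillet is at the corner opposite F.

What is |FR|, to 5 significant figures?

37.980

The virtual corner opposite F is at (-30.300, -33.100). Since A1 is tangent to NR there, DR ⟂ NR and since A1 is tangent to GW there, DG ⟂ GW, with radius 10.2, so the center D sits 10.2 in from both sides at D = (-20.100, -22.900). That places the tangent points at R = (-30.300, -22.900) on NR and G = (-20.100, -33.100) on GW. Then |FR| = |R − F| = 37.980.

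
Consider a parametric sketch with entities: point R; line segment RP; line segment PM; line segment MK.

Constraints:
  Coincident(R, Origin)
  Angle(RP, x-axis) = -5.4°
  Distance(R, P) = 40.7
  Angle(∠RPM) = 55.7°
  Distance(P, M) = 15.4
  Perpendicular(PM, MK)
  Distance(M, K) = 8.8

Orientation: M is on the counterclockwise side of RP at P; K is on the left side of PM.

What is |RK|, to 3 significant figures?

25.9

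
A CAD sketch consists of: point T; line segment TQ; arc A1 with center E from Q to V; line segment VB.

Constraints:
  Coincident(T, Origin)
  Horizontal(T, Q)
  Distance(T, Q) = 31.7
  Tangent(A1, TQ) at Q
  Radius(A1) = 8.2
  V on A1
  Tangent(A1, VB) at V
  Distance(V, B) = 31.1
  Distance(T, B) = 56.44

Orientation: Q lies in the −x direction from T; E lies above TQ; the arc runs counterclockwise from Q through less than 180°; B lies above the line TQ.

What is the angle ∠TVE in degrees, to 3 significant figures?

122°

Checks: |EV| = 8.200 ✓; ∠(EV, VB) = 90.00° ✓; |VB| = 31.10 ✓; |TB| = 56.44 ✓.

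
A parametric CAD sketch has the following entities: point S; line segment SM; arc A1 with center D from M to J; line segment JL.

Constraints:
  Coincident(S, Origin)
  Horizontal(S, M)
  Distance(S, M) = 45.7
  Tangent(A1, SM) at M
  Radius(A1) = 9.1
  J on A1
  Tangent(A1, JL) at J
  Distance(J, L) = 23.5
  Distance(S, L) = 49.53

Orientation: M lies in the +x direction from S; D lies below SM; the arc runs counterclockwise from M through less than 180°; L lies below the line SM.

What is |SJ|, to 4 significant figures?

37.77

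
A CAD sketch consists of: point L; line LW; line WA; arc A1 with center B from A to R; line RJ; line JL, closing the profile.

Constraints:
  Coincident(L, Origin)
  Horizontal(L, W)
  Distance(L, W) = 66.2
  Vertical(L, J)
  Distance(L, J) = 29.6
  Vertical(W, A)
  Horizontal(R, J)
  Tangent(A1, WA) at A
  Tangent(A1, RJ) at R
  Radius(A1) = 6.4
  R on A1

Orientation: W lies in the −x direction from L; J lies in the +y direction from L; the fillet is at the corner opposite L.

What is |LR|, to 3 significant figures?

66.7

The virtual corner opposite L is at (-66.2, 29.6). Tangency of A1 to WA means the radius BA is perpendicular to WA and A1 meets RJ tangentially, so BR is at right angles to RJ, with radius 6.4, so the center B sits 6.4 in from both sides at B = (-59.8, 23.2). That places the tangent points at A = (-66.2, 23.2) on WA and R = (-59.8, 29.6) on RJ. Then |LR| = |R − L| = 66.7.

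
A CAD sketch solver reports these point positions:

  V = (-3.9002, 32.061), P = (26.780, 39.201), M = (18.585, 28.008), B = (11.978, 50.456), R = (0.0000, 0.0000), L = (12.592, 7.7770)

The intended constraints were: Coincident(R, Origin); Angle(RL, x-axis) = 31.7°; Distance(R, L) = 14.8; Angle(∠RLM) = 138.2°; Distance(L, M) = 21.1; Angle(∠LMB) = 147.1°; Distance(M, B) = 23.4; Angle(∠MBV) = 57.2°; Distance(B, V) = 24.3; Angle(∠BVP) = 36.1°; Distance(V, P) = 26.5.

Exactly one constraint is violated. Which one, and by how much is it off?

Distance(V, P) = 26.5 — off by 5.00.

R = (0.00, 0.00) ✓; RL at 31.70° ✓; |RL| = 14.80 ✓; ∠RLM = 138.2° ✓; |LM| = 21.10 ✓; ∠LMB = 147.1° ✓; |MB| = 23.40 ✓; ∠MBV = 57.20° ✓; |BV| = 24.30 ✓; ∠BVP = 36.10° ✓; |VP| = 31.50 ✗.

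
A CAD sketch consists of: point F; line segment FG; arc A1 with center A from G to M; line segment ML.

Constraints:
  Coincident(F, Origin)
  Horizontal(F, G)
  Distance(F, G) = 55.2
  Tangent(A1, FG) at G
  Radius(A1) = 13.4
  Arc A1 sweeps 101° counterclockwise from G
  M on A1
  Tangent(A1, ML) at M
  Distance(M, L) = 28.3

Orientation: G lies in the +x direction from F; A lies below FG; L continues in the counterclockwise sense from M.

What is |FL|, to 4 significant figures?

64.53

On A1, G sits at bearing 90° from A; a 101° counterclockwise sweep puts M at bearing 191°, so M = A + 13.4·(cos 191°, sin 191°) = (42.05, -15.96). A1 meets ML tangentially, so AM is at right angles to ML, so ML runs along (−sin 191°, cos 191°); with |ML| = 28.3, L = (47.45, -43.74). Then |FL| = |L − F| = 64.53.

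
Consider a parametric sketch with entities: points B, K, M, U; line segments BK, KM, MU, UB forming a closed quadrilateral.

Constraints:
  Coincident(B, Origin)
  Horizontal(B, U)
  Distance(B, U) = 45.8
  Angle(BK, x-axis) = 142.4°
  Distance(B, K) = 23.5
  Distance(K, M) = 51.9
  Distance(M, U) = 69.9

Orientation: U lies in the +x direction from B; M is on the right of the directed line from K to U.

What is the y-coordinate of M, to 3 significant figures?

-37.3

Checks: |KM| = 51.90 ✓; |MU| = 69.90 ✓.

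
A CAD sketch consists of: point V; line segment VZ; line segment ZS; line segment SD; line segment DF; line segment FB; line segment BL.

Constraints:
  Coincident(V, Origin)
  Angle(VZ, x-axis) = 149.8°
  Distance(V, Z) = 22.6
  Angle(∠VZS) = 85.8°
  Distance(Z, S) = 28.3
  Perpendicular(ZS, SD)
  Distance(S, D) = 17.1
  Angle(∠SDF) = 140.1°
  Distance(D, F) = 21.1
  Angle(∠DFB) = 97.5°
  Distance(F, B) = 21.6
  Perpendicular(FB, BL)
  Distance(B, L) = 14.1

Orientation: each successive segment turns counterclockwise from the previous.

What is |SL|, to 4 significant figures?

26.13

∠DFB = 97.5° gives FB at 96.40° from the x-axis; with |FB| = 21.6, B = (1.505, 4.970). FB ⟂ BL, so BL runs at -173.6°; with |BL| = 14.1, L = (-12.51, 3.399). Then |SL| = |L − S| = 26.13.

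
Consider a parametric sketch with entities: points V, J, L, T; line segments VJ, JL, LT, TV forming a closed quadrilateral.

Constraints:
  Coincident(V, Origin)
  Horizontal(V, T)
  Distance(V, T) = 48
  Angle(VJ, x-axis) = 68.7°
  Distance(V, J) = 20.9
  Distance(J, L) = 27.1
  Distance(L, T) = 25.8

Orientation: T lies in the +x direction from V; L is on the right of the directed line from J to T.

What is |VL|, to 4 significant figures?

22.63

Checks: |JL| = 27.10 ✓; |LT| = 25.80 ✓.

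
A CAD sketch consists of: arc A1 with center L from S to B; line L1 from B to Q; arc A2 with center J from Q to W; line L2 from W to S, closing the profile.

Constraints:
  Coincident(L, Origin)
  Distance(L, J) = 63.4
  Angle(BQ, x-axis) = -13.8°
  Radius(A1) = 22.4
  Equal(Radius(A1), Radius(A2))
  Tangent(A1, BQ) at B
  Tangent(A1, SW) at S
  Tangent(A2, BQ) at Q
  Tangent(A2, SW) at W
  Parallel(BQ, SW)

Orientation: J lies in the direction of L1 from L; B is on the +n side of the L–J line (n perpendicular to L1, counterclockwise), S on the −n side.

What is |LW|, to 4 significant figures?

67.24

The slot axis is L1's direction at -13.8°, so u = (cos -13.8°, sin -13.8°) = (0.9711, -0.2385) and n = (−sin -13.8°, cos -13.8°) = (0.2385, 0.9711). L is at the origin and J lies 63.4 along u from L, so J = 63.4·u = (61.57, -15.12). Tangency of A1 to both parallel lines with radius 22.4 puts B and S at L ± 22.4·n: B = (5.343, 21.75), S = (-5.343, -21.75). Equal radii place Q and W the same way about J: Q = J + 22.4·n = (66.91, 6.630), W = J − 22.4·n = (56.23, -36.88). Then |LW| = |W − L| = 67.24.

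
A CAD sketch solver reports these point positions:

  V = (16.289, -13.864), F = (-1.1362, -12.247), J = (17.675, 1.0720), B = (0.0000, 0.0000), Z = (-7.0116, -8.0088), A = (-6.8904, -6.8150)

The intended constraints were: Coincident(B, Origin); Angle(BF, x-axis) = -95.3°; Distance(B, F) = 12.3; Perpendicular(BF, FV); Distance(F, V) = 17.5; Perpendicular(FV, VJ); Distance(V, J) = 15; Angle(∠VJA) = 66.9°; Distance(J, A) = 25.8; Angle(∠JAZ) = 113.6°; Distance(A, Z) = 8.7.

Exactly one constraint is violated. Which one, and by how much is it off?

Distance(A, Z) = 8.7 — off by 7.50.

B = (0.00, 0.00) ✓; BF at -95.30° ✓; |BF| = 12.30 ✓; ∠(BF, FV) = 90.00° ✓; |FV| = 17.50 ✓; ∠(FV, VJ) = 90.00° ✓; |VJ| = 15.00 ✓; ∠VJA = 66.90° ✓; |JA| = 25.80 ✓; ∠JAZ = 113.6° ✓; |AZ| = 1.200 ✗.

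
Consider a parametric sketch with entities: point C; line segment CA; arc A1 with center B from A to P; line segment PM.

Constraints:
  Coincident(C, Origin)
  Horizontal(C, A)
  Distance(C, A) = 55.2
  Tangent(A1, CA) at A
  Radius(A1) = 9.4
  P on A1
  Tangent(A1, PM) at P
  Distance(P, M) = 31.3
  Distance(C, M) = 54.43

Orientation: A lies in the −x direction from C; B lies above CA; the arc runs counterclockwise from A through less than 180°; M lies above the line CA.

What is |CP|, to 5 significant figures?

46.611

Checks: |BP| = 9.400 ✓; ∠(BP, PM) = 90.00° ✓; |PM| = 31.30 ✓; |CM| = 54.43 ✓.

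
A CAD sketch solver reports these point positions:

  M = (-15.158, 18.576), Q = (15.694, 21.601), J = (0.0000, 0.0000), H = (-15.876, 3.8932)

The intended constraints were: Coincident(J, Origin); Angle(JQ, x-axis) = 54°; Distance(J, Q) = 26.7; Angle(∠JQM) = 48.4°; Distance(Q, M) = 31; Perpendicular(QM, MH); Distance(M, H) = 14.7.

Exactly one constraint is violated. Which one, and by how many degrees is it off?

Perpendicular(QM, MH) — off by 8.40°.

J = (0.00, 0.00) ✓; JQ at 54.00° ✓; |JQ| = 26.70 ✓; ∠JQM = 48.40° ✓; |QM| = 31.00 ✓; ∠(QM, MH) = 81.60° ✗; |MH| = 14.70 ✓.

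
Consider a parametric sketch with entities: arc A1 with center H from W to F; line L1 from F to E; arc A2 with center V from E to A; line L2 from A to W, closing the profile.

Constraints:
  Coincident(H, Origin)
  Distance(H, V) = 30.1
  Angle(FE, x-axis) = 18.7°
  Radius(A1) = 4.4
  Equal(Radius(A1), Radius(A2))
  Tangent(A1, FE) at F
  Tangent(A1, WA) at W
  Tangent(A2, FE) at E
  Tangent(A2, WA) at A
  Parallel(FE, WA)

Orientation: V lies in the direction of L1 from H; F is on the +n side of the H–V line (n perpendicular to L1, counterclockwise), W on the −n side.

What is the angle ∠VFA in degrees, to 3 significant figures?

7.98°

Tangency of A1 to both parallel lines with radius 4.4 puts F and W at H ± 4.4·n: F = (-1.41, 4.17), W = (1.41, -4.17). Equal radii place E and A the same way about V: E = V + 4.4·n = (27.1, 13.8), A = V − 4.4·n = (29.9, 5.48). Then cos ∠VFA = FV·FA / (|FV||FA|), giving 7.98°.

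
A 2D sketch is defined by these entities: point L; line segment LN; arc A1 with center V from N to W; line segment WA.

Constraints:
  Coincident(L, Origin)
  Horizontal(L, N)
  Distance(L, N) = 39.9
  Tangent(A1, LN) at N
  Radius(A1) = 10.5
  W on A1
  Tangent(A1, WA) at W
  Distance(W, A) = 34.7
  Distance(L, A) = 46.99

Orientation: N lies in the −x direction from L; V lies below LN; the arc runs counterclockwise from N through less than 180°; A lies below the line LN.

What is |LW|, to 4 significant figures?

50.43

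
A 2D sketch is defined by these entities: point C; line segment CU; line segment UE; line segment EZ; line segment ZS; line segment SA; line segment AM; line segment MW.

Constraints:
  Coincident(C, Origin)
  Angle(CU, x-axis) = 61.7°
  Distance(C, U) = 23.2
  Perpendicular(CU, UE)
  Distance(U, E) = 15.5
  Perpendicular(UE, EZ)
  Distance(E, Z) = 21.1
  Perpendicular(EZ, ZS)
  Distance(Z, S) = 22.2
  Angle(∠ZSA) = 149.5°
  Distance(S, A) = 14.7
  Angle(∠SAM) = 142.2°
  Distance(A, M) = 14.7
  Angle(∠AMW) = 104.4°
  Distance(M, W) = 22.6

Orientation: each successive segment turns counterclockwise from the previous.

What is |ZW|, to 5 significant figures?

40.885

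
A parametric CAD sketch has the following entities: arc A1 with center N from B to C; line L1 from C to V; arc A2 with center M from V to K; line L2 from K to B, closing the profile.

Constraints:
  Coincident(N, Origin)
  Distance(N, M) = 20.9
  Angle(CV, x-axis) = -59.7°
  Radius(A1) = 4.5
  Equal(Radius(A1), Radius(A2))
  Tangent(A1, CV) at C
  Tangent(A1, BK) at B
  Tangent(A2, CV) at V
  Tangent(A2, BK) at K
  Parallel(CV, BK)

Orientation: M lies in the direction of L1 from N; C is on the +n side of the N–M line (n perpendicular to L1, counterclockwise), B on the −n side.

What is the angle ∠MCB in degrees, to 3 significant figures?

77.8°

The slot axis is L1's direction at -59.7°, so u = (cos -59.7°, sin -59.7°) = (0.505, -0.863) and n = (−sin -59.7°, cos -59.7°) = (0.863, 0.505). N is at the origin and M lies 20.9 along u from N, so M = 20.9·u = (10.5, -18.0). Tangency of A1 to both parallel lines with radius 4.5 puts C and B at N ± 4.5·n: C = (3.89, 2.27), B = (-3.89, -2.27). Then cos ∠MCB = CM·CB / (|CM||CB|), giving 77.8°.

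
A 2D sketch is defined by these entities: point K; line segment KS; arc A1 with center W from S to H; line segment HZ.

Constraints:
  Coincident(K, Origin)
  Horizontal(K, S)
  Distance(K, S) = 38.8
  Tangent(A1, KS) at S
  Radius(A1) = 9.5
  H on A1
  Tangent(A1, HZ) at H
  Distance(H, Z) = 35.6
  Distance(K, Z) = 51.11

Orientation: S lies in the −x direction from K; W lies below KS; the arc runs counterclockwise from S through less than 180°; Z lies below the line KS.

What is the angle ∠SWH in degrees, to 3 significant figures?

125°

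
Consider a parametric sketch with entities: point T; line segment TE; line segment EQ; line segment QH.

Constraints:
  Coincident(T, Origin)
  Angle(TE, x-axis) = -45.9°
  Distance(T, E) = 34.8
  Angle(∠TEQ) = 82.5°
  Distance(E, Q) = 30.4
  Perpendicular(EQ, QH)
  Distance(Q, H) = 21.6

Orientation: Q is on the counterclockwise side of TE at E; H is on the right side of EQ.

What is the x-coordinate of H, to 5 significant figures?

60.028

T is at the origin; TE runs at -45.9° with length 34.8, so E = 34.8·(cos -45.9°, sin -45.9°) = (24.218, -24.991). ∠TEQ = 82.5°, so EQ runs at -45.9° + (180° − 82.5°) = 51.600° from the x-axis; with |EQ| = 30.4, Q = E + 30.4·(cos 51.600°, sin 51.600°) = (43.101, -1.1665). The perpendicularity gives QH at right angles to EQ; with |QH| = 21.6 on the right of EQ, H = Q + 21.6·(0.78369, -0.62115) = (60.028, -14.583). So H.x = 60.028.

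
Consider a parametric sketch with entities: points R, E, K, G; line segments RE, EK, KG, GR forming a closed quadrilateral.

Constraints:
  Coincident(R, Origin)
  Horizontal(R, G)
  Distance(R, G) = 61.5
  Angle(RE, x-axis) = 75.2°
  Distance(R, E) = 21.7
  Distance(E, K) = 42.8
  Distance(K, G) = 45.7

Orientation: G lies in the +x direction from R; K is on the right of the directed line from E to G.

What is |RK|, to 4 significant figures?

27.83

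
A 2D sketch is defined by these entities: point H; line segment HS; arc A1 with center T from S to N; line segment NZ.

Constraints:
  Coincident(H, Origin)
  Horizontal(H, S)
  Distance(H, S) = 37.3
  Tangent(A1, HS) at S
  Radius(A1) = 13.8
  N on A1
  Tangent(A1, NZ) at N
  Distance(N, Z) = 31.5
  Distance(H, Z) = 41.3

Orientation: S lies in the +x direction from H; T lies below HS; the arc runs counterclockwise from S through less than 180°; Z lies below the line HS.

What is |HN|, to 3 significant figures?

26.0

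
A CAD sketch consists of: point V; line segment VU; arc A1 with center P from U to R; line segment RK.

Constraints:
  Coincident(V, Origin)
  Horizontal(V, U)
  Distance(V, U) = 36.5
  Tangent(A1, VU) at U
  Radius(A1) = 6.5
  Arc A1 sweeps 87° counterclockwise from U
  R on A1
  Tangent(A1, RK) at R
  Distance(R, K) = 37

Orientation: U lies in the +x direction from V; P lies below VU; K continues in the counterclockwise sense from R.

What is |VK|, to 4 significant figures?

51.44

V is at the origin; V and U share the same y with |VU| = 36.5 and U on the +x side, so U = (36.50, 0.000). Since A1 is tangent to VU there, PU ⟂ VU, so P = U + (0, -6.5) = (36.50, -6.500). On A1, U sits at bearing 90° from P; an 87° counterclockwise sweep puts R at bearing 177°, so R = P + 6.5·(cos 177°, sin 177°) = (30.01, -6.160). The tangent condition forces PR to be normal to RK, so RK runs along (−sin 177°, cos 177°); with |RK| = 37.0, K = (28.07, -43.11). Then |VK| = |K − V| = 51.44.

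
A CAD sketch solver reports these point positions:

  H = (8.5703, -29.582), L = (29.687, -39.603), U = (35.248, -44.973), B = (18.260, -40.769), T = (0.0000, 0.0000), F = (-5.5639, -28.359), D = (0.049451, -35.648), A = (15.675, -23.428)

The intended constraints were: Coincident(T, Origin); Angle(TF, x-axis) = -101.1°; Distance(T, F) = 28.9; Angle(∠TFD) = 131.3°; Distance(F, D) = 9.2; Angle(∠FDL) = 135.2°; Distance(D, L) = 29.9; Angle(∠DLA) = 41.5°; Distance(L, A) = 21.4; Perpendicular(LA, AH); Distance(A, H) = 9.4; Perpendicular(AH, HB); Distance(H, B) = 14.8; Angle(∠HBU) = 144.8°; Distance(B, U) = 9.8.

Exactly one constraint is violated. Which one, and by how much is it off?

Distance(B, U) = 9.8 — off by 7.70.

T = (0.00, 0.00) ✓; TF at -101.1° ✓; |TF| = 28.90 ✓; ∠TFD = 131.3° ✓; |FD| = 9.200 ✓; ∠FDL = 135.2° ✓; |DL| = 29.90 ✓; ∠DLA = 41.50° ✓; |LA| = 21.40 ✓; ∠(LA, AH) = 90.00° ✓; |AH| = 9.399 ✓; ∠(AH, HB) = 90.00° ✓; |HB| = 14.80 ✓; ∠HBU = 144.8° ✓; |BU| = 17.50 ✗.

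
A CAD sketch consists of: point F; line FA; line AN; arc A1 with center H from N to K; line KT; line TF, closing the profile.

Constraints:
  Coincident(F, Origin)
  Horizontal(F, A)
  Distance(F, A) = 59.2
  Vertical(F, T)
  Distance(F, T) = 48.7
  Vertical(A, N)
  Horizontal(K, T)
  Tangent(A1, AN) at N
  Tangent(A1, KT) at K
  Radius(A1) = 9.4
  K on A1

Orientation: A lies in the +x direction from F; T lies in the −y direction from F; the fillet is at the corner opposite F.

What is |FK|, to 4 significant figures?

69.65

The virtual corner opposite F is at (59.20, -48.70). The tangent condition forces HN to be normal to AN and tangency of A1 to KT means the radius HK is perpendicular to KT, with radius 9.4, so the center H sits 9.4 in from both sides at H = (49.80, -39.30). That places the tangent points at N = (59.20, -39.30) on AN and K = (49.80, -48.70) on KT. Then |FK| = |K − F| = 69.65.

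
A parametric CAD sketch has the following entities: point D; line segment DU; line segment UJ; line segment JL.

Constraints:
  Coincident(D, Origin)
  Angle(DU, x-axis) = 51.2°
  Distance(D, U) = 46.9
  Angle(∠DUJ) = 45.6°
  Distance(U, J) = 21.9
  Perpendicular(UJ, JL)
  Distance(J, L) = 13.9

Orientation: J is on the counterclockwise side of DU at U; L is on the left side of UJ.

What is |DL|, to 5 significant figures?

22.442

∠DUJ = 45.6°, so UJ runs at 51.2° + (180° − 45.6°) = 185.60° from the x-axis; with |UJ| = 21.9, J = U + 21.9·(cos 185.60°, sin 185.60°) = (7.5922, 34.414). The perpendicularity gives JL at right angles to UJ; with |JL| = 13.9 on the left of UJ, L = J + 13.9·(0.097583, -0.99523) = (8.9486, 20.580). Then |DL| = |L − D| = 22.442.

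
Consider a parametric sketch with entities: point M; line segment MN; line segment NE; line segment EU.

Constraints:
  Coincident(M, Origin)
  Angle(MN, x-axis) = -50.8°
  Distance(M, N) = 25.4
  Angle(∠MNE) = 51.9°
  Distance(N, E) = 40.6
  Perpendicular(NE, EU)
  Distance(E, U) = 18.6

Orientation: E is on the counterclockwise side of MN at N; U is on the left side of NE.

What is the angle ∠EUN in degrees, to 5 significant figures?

65.386°

∠MNE = 51.9°, so NE runs at -50.8° + (180° − 51.9°) = 77.300° from the x-axis; with |NE| = 40.6, E = N + 40.6·(cos 77.300°, sin 77.300°) = (24.979, 19.923). NE is perpendicular to EU; with |EU| = 18.6 on the left of NE, U = E + 18.6·(-0.97553, 0.21985) = (6.8344, 24.012). Then cos ∠EUN = UE·UN / (|UE||UN|), giving 65.386°.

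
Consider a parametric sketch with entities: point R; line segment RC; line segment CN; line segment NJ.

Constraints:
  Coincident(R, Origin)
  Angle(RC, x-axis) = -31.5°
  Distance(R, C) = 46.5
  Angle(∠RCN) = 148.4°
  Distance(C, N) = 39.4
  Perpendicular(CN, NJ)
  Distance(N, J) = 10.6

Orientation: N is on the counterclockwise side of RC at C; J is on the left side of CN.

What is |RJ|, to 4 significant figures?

80.20

∠RCN = 148.4°, so CN runs at -31.5° + (180° − 148.4°) = 0.1000° from the x-axis; with |CN| = 39.4, N = C + 39.4·(cos 0.1000°, sin 0.1000°) = (79.05, -24.23). CN ⟂ NJ; with |NJ| = 10.6 on the left of CN, J = N + 10.6·(-0.001745, 1.000) = (79.03, -13.63). Then |RJ| = |J − R| = 80.20.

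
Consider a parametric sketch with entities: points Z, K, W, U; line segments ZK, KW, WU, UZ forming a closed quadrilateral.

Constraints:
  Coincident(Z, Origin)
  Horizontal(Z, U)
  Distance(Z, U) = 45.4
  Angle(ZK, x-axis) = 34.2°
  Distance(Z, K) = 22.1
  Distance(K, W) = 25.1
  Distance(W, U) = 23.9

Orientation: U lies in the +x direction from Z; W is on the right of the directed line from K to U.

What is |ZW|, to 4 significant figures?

27.35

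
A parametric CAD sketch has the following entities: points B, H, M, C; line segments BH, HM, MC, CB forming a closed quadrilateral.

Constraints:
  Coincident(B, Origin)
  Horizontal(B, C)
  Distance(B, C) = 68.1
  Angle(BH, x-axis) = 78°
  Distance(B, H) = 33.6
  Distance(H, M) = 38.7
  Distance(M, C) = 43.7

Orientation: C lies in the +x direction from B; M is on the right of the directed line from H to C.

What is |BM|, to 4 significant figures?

24.49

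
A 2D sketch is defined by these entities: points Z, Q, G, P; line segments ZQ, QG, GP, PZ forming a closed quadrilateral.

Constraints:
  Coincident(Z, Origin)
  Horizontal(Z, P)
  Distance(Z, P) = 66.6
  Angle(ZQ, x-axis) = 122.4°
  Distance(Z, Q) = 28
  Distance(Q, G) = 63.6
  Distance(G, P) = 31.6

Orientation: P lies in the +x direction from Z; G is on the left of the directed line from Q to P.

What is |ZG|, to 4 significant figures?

55.05

Checks: |QG| = 63.60 ✓; |GP| = 31.60 ✓.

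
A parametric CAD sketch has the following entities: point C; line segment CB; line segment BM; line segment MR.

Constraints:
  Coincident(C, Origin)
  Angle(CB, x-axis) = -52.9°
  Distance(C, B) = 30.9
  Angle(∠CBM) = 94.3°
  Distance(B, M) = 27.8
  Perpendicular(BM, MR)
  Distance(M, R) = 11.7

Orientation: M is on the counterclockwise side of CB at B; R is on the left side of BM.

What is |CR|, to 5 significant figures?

35.670

∠CBM = 94.3°, so BM runs at -52.9° + (180° − 94.3°) = 32.800° from the x-axis; with |BM| = 27.8, M = B + 27.8·(cos 32.800°, sin 32.800°) = (42.007, -9.5859). BM is perpendicular to MR; with |MR| = 11.7 on the left of BM, R = M + 11.7·(-0.54171, 0.84057) = (35.669, 0.24877). Then |CR| = |R − C| = 35.670.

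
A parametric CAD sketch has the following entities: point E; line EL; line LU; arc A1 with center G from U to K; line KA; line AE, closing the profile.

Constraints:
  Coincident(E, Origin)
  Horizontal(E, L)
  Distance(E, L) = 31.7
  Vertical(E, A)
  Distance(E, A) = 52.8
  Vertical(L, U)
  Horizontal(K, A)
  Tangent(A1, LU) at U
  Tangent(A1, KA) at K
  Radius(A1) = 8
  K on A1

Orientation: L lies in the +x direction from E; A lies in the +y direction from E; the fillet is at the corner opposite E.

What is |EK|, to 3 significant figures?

57.9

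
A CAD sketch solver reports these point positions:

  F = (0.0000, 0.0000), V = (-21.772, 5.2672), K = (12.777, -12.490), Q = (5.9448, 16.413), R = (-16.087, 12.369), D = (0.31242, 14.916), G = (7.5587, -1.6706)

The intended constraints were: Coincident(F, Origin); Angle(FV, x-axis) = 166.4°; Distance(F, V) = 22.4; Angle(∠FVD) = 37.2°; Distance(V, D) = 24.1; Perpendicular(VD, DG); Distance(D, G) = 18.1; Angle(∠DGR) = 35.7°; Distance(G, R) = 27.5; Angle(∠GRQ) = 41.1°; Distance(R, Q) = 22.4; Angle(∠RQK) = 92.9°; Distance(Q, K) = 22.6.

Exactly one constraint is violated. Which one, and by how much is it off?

Distance(Q, K) = 22.6 — off by 7.10.

F = (0.00, 0.00) ✓; FV at 166.4° ✓; |FV| = 22.40 ✓; ∠FVD = 37.20° ✓; |VD| = 24.10 ✓; ∠(VD, DG) = 90.00° ✓; |DG| = 18.10 ✓; ∠DGR = 35.70° ✓; |GR| = 27.50 ✓; ∠GRQ = 41.10° ✓; |RQ| = 22.40 ✓; ∠RQK = 92.90° ✓; |QK| = 29.70 ✗.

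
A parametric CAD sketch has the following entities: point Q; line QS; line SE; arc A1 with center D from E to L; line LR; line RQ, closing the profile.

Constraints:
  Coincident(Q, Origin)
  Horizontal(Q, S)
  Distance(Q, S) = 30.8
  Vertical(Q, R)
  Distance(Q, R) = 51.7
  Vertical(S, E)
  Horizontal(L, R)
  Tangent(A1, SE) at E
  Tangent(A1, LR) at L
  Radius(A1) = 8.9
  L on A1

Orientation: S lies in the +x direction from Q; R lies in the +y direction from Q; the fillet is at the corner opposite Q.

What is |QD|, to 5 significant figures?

48.078

Q and R share the same x with |QR| = 51.7 and R on the +y side, so R = (0.0000, 51.700). The virtual corner opposite Q is at (30.800, 51.700). Tangency of A1 to SE means the radius DE is perpendicular to SE and A1 meets LR tangentially, so DL is at right angles to LR, with radius 8.9, so the center D sits 8.9 in from both sides at D = (21.900, 42.800). Then |QD| = |D − Q| = 48.078.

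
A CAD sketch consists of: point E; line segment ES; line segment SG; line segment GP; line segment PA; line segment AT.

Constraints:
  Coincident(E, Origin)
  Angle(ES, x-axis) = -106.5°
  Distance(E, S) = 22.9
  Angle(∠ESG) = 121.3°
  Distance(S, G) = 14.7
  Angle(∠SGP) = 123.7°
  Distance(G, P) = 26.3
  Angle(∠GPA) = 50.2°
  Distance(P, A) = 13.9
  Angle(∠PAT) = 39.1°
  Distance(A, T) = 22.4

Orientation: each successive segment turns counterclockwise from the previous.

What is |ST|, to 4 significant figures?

35.23

E is at the origin; ES runs at -106.5° with length 22.9, so S = (-6.504, -21.96). ∠ESG = 121.3° gives SG at -47.80° from the x-axis; with |SG| = 14.7, G = (3.370, -32.85). ∠SGP = 123.7° gives GP at 8.500° from the x-axis; with |GP| = 26.3, P = (29.38, -28.96). ∠GPA = 50.2° gives PA at 138.3° from the x-axis; with |PA| = 13.9, A = (19.00, -19.71). ∠PAT = 39.1° gives AT at -80.80° from the x-axis; with |AT| = 22.4, T = (22.58, -41.82). Then |ST| = |T − S| = 35.23.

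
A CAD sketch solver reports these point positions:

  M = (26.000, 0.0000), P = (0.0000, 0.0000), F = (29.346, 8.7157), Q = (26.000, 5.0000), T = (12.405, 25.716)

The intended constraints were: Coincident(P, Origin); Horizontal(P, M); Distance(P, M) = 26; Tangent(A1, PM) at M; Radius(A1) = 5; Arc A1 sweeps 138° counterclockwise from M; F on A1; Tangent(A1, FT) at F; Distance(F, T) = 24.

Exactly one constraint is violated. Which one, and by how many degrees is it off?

Tangent(A1, FT) at F — off by 3.10°.

P = (0.00, 0.00) ✓; P.y = 0.00, M.y = 0.00 ✓; |PM| = 26.00 ✓; ∠(QM, MP) = 90.00° ✓; |QM| = 5.000 ✓; bearing(Q→F) − bearing(Q→M) = 138.0° ✓; |QF| = 5.000 ✓; ∠(QF, FT) = 93.10° ✗; |FT| = 24.00 ✓.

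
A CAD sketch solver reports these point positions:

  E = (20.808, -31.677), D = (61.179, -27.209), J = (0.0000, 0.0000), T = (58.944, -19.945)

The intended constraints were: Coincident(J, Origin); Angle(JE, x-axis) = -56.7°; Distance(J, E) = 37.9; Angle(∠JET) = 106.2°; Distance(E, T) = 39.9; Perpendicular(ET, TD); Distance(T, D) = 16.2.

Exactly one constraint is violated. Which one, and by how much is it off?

Distance(T, D) = 16.2 — off by 8.60.

J = (0.00, 0.00) ✓; JE at -56.70° ✓; |JE| = 37.90 ✓; ∠JET = 106.2° ✓; |ET| = 39.90 ✓; ∠(ET, TD) = 90.00° ✓; |TD| = 7.600 ✗.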